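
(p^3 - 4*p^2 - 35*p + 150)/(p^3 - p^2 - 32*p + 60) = (p - 5)/(p - 2)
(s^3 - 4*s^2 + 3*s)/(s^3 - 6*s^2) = (s^2 - 4*s + 3)/(s*(s - 6))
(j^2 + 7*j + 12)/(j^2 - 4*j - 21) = (j + 4)/(j - 7)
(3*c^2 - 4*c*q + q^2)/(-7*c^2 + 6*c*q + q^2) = (-3*c + q)/(7*c + q)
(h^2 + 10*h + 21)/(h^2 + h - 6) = (h + 7)/(h - 2)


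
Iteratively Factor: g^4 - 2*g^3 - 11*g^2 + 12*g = (g - 1)*(g^3 - g^2 - 12*g) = (g - 1)*(g + 3)*(g^2 - 4*g) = (g - 4)*(g - 1)*(g + 3)*(g)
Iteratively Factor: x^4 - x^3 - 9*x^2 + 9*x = (x - 1)*(x^3 - 9*x) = (x - 3)*(x - 1)*(x^2 + 3*x) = (x - 3)*(x - 1)*(x + 3)*(x)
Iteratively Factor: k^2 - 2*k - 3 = (k + 1)*(k - 3)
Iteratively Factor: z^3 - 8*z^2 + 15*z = (z)*(z^2 - 8*z + 15) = z*(z - 3)*(z - 5)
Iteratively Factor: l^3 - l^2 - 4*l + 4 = (l + 2)*(l^2 - 3*l + 2) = (l - 2)*(l + 2)*(l - 1)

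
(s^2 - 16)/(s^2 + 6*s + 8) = (s - 4)/(s + 2)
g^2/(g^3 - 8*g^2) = 1/(g - 8)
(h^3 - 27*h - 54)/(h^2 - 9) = (h^2 - 3*h - 18)/(h - 3)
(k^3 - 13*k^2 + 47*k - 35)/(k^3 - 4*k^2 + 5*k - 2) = (k^2 - 12*k + 35)/(k^2 - 3*k + 2)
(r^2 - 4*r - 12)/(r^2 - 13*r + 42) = (r + 2)/(r - 7)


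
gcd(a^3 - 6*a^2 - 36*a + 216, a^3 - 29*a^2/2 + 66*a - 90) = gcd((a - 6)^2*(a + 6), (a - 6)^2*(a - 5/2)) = a^2 - 12*a + 36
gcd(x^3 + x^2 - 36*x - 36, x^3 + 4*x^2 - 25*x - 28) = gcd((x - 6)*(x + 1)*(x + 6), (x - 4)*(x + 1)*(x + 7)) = x + 1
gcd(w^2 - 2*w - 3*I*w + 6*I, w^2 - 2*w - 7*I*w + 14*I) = w - 2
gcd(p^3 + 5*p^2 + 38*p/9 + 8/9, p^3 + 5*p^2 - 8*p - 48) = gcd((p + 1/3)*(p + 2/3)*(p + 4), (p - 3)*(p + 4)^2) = p + 4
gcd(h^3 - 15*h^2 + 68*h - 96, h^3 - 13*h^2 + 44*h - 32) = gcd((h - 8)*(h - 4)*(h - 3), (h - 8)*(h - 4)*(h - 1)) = h^2 - 12*h + 32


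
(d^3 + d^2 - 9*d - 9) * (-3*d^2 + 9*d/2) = -3*d^5 + 3*d^4/2 + 63*d^3/2 - 27*d^2/2 - 81*d/2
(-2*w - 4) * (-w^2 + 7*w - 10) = 2*w^3 - 10*w^2 - 8*w + 40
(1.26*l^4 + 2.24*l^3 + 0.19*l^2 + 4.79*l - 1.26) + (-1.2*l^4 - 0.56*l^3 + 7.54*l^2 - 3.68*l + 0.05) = 0.0600000000000001*l^4 + 1.68*l^3 + 7.73*l^2 + 1.11*l - 1.21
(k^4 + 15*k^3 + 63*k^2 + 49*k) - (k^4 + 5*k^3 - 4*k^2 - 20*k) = 10*k^3 + 67*k^2 + 69*k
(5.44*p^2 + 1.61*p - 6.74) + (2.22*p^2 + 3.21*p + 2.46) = 7.66*p^2 + 4.82*p - 4.28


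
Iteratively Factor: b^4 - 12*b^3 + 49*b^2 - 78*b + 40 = (b - 1)*(b^3 - 11*b^2 + 38*b - 40) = (b - 4)*(b - 1)*(b^2 - 7*b + 10) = (b - 4)*(b - 2)*(b - 1)*(b - 5)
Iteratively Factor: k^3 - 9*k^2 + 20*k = (k)*(k^2 - 9*k + 20) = k*(k - 5)*(k - 4)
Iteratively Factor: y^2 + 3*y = (y)*(y + 3)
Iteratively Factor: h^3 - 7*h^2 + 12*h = (h - 3)*(h^2 - 4*h) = (h - 4)*(h - 3)*(h)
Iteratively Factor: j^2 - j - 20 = (j + 4)*(j - 5)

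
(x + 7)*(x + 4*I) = x^2 + 7*x + 4*I*x + 28*I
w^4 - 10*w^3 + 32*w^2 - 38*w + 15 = (w - 5)*(w - 3)*(w - 1)^2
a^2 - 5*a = a*(a - 5)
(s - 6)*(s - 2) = s^2 - 8*s + 12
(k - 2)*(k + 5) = k^2 + 3*k - 10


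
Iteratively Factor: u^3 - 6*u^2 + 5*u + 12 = (u - 4)*(u^2 - 2*u - 3) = (u - 4)*(u - 3)*(u + 1)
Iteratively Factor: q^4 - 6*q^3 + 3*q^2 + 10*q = (q - 5)*(q^3 - q^2 - 2*q) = (q - 5)*(q + 1)*(q^2 - 2*q) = q*(q - 5)*(q + 1)*(q - 2)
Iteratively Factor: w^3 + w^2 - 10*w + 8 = (w + 4)*(w^2 - 3*w + 2) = (w - 2)*(w + 4)*(w - 1)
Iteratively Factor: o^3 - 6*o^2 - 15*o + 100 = (o - 5)*(o^2 - o - 20) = (o - 5)*(o + 4)*(o - 5)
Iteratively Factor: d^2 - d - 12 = (d + 3)*(d - 4)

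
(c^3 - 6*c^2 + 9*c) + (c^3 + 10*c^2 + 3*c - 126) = 2*c^3 + 4*c^2 + 12*c - 126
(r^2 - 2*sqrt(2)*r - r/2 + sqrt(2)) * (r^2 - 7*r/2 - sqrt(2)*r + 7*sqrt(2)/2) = r^4 - 3*sqrt(2)*r^3 - 4*r^3 + 23*r^2/4 + 12*sqrt(2)*r^2 - 16*r - 21*sqrt(2)*r/4 + 7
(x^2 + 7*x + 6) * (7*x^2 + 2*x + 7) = 7*x^4 + 51*x^3 + 63*x^2 + 61*x + 42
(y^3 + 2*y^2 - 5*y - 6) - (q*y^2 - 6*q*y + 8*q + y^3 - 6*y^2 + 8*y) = -q*y^2 + 6*q*y - 8*q + 8*y^2 - 13*y - 6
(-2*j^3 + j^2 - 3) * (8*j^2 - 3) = -16*j^5 + 8*j^4 + 6*j^3 - 27*j^2 + 9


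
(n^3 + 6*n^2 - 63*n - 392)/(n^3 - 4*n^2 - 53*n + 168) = (n + 7)/(n - 3)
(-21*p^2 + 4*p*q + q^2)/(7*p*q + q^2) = (-3*p + q)/q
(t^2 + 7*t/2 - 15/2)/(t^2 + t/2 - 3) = (t + 5)/(t + 2)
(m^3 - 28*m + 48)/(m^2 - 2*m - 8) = (m^2 + 4*m - 12)/(m + 2)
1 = 1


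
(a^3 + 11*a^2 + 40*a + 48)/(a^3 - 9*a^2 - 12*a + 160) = (a^2 + 7*a + 12)/(a^2 - 13*a + 40)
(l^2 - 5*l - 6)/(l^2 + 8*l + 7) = (l - 6)/(l + 7)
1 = 1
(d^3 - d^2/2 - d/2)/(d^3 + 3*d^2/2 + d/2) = (d - 1)/(d + 1)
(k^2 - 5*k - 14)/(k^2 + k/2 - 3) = 2*(k - 7)/(2*k - 3)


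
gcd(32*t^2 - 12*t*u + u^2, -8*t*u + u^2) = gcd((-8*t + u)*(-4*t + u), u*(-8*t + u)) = 8*t - u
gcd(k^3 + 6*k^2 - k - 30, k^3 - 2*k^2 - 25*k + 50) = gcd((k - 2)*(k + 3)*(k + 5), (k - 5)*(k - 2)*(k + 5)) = k^2 + 3*k - 10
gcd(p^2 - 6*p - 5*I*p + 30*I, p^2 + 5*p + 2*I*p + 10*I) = 1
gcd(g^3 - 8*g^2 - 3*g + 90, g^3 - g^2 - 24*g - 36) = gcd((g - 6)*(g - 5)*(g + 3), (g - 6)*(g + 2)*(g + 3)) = g^2 - 3*g - 18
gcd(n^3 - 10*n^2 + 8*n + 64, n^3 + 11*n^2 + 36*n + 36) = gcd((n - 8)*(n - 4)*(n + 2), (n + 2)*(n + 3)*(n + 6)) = n + 2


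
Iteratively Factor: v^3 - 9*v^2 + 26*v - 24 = (v - 4)*(v^2 - 5*v + 6) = (v - 4)*(v - 2)*(v - 3)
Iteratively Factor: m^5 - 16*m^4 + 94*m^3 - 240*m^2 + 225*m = (m - 5)*(m^4 - 11*m^3 + 39*m^2 - 45*m) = (m - 5)*(m - 3)*(m^3 - 8*m^2 + 15*m) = (m - 5)^2*(m - 3)*(m^2 - 3*m) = (m - 5)^2*(m - 3)^2*(m)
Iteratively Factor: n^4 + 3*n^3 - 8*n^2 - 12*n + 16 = (n - 2)*(n^3 + 5*n^2 + 2*n - 8) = (n - 2)*(n + 4)*(n^2 + n - 2) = (n - 2)*(n - 1)*(n + 4)*(n + 2)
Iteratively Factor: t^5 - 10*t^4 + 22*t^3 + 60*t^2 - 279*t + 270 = (t - 3)*(t^4 - 7*t^3 + t^2 + 63*t - 90) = (t - 3)*(t - 2)*(t^3 - 5*t^2 - 9*t + 45) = (t - 5)*(t - 3)*(t - 2)*(t^2 - 9) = (t - 5)*(t - 3)*(t - 2)*(t + 3)*(t - 3)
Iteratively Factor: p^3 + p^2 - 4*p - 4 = (p - 2)*(p^2 + 3*p + 2) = (p - 2)*(p + 2)*(p + 1)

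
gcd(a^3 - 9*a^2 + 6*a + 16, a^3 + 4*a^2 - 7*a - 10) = a^2 - a - 2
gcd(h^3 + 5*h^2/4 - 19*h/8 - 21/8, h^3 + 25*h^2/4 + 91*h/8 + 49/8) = h^2 + 11*h/4 + 7/4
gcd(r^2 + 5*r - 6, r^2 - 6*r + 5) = r - 1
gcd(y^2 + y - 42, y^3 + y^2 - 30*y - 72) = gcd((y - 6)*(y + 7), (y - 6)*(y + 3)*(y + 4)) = y - 6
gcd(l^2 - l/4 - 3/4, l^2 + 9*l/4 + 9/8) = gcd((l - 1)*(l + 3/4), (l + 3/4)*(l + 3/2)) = l + 3/4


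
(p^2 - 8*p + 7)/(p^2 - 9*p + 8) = (p - 7)/(p - 8)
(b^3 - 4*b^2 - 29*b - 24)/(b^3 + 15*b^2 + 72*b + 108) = (b^2 - 7*b - 8)/(b^2 + 12*b + 36)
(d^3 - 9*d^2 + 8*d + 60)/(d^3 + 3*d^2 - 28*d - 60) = (d - 6)/(d + 6)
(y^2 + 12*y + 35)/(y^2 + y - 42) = (y + 5)/(y - 6)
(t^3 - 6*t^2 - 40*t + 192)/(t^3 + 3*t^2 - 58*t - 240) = (t - 4)/(t + 5)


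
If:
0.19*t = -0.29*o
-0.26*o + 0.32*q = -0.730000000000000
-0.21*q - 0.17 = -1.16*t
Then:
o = 0.16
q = -2.15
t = -0.24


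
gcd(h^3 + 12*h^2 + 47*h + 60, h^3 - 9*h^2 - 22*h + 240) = h + 5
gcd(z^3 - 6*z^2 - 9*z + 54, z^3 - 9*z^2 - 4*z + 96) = z + 3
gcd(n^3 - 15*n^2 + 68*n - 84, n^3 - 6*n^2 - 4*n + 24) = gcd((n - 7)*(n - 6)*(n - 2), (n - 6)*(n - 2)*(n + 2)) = n^2 - 8*n + 12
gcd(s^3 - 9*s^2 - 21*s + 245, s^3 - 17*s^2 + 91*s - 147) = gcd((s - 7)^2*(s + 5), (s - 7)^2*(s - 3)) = s^2 - 14*s + 49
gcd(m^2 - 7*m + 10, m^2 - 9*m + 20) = m - 5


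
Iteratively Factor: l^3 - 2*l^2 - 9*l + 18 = (l + 3)*(l^2 - 5*l + 6) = (l - 3)*(l + 3)*(l - 2)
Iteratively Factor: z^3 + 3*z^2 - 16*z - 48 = (z + 3)*(z^2 - 16) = (z - 4)*(z + 3)*(z + 4)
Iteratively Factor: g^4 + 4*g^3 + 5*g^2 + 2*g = (g + 1)*(g^3 + 3*g^2 + 2*g) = (g + 1)*(g + 2)*(g^2 + g) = (g + 1)^2*(g + 2)*(g)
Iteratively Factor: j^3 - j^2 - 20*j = (j)*(j^2 - j - 20) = j*(j - 5)*(j + 4)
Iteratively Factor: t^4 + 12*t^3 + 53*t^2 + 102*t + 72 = (t + 3)*(t^3 + 9*t^2 + 26*t + 24) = (t + 3)*(t + 4)*(t^2 + 5*t + 6) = (t + 3)^2*(t + 4)*(t + 2)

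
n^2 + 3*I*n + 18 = (n - 3*I)*(n + 6*I)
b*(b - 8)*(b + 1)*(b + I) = b^4 - 7*b^3 + I*b^3 - 8*b^2 - 7*I*b^2 - 8*I*b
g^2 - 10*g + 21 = (g - 7)*(g - 3)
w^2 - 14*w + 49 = (w - 7)^2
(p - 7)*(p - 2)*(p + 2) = p^3 - 7*p^2 - 4*p + 28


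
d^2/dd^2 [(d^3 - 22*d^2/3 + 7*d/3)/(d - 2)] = 2*(3*d^3 - 18*d^2 + 36*d - 74)/(3*(d^3 - 6*d^2 + 12*d - 8))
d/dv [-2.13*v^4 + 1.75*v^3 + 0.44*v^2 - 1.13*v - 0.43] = -8.52*v^3 + 5.25*v^2 + 0.88*v - 1.13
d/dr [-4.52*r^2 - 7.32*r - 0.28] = -9.04*r - 7.32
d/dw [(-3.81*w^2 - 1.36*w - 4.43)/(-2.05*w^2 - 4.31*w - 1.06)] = (13.6331*w^2 - 10.0858*w - 17.6517)/(4.2025*w^4 + 17.671*w^3 + 22.9221*w^2 + 9.1372*w + 1.1236)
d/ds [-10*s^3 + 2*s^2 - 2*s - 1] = -30*s^2 + 4*s - 2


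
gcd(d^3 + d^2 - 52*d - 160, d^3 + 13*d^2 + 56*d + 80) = d^2 + 9*d + 20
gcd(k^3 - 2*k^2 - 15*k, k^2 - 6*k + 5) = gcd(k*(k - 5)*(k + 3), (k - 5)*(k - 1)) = k - 5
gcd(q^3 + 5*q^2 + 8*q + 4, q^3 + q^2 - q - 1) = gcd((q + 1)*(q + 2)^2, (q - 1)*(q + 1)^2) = q + 1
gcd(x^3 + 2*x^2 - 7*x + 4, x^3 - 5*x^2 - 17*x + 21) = x - 1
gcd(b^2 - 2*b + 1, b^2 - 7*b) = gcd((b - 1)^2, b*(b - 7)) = 1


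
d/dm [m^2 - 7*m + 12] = 2*m - 7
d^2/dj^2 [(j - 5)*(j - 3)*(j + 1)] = 6*j - 14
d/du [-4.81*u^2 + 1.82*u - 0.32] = 1.82 - 9.62*u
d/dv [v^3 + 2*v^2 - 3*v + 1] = 3*v^2 + 4*v - 3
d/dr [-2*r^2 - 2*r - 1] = -4*r - 2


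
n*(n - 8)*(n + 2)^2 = n^4 - 4*n^3 - 28*n^2 - 32*n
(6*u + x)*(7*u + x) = 42*u^2 + 13*u*x + x^2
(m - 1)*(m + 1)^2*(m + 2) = m^4 + 3*m^3 + m^2 - 3*m - 2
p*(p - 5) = p^2 - 5*p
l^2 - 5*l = l*(l - 5)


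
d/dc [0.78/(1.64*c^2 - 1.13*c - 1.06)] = (0.8814 - 2.5584*c)/(-1.64*c^2 + 1.13*c + 1.06)^2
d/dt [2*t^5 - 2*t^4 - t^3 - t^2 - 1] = t*(10*t^3 - 8*t^2 - 3*t - 2)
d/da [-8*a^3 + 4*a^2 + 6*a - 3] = -24*a^2 + 8*a + 6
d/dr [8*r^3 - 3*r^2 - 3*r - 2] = 24*r^2 - 6*r - 3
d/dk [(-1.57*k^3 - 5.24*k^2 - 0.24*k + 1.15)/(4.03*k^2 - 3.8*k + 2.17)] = (-6.3271*k^4 + 11.932*k^3 + 10.6585*k^2 - 32.0106*k + 3.8492)/(16.2409*k^4 - 30.628*k^3 + 31.9302*k^2 - 16.492*k + 4.7089)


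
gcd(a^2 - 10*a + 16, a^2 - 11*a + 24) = a - 8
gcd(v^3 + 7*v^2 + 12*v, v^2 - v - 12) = v + 3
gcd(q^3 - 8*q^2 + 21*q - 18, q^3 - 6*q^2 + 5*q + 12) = q - 3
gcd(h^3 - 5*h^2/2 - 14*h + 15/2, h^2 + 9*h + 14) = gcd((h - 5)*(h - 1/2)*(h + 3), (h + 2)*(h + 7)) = 1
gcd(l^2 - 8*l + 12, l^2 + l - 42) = l - 6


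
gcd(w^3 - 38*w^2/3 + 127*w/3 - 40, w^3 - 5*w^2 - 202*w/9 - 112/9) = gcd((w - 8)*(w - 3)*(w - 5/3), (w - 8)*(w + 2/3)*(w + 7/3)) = w - 8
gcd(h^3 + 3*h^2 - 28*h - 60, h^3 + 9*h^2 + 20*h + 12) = h^2 + 8*h + 12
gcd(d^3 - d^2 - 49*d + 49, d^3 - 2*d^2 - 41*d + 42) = d^2 - 8*d + 7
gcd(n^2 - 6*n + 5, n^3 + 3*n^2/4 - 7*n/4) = n - 1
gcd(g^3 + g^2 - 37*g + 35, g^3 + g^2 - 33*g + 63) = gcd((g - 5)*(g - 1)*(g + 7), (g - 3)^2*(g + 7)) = g + 7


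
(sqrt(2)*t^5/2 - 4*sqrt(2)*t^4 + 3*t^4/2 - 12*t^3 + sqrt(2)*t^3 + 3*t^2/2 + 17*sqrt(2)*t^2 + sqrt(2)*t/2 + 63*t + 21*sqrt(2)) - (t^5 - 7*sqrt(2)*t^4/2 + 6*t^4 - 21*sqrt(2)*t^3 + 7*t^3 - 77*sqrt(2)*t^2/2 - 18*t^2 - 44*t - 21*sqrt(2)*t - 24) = -t^5 + sqrt(2)*t^5/2 - 9*t^4/2 - sqrt(2)*t^4/2 - 19*t^3 + 22*sqrt(2)*t^3 + 39*t^2/2 + 111*sqrt(2)*t^2/2 + 43*sqrt(2)*t/2 + 107*t + 24 + 21*sqrt(2)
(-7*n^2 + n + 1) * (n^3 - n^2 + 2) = -7*n^5 + 8*n^4 - 15*n^2 + 2*n + 2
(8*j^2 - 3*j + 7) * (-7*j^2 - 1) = -56*j^4 + 21*j^3 - 57*j^2 + 3*j - 7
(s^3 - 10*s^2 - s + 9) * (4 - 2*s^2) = -2*s^5 + 20*s^4 + 6*s^3 - 58*s^2 - 4*s + 36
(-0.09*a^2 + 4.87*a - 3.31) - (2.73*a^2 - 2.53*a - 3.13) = -2.82*a^2 + 7.4*a - 0.18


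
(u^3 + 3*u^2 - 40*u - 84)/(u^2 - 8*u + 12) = (u^2 + 9*u + 14)/(u - 2)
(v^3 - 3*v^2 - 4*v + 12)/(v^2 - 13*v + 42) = (v^3 - 3*v^2 - 4*v + 12)/(v^2 - 13*v + 42)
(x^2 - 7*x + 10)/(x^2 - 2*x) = (x - 5)/x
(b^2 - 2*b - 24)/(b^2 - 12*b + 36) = (b + 4)/(b - 6)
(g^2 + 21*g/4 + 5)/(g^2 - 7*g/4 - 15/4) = (g + 4)/(g - 3)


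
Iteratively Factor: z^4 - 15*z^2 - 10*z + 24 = (z - 1)*(z^3 + z^2 - 14*z - 24) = (z - 1)*(z + 2)*(z^2 - z - 12) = (z - 4)*(z - 1)*(z + 2)*(z + 3)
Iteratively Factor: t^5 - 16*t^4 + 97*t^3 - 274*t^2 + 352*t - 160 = (t - 2)*(t^4 - 14*t^3 + 69*t^2 - 136*t + 80) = (t - 4)*(t - 2)*(t^3 - 10*t^2 + 29*t - 20) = (t - 4)*(t - 2)*(t - 1)*(t^2 - 9*t + 20) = (t - 4)^2*(t - 2)*(t - 1)*(t - 5)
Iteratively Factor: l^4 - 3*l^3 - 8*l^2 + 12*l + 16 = (l + 2)*(l^3 - 5*l^2 + 2*l + 8) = (l + 1)*(l + 2)*(l^2 - 6*l + 8) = (l - 2)*(l + 1)*(l + 2)*(l - 4)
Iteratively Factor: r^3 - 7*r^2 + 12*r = (r - 4)*(r^2 - 3*r) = r*(r - 4)*(r - 3)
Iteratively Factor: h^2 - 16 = (h + 4)*(h - 4)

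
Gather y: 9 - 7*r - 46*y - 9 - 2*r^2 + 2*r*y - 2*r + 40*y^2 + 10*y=-2*r^2 - 9*r + 40*y^2 + y*(2*r - 36)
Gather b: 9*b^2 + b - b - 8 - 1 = 9*b^2 - 9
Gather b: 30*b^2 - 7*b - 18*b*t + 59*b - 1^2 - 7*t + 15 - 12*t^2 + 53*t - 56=30*b^2 + b*(52 - 18*t) - 12*t^2 + 46*t - 42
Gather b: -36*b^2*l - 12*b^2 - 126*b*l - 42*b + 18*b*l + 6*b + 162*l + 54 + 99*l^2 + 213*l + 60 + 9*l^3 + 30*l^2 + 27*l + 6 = b^2*(-36*l - 12) + b*(-108*l - 36) + 9*l^3 + 129*l^2 + 402*l + 120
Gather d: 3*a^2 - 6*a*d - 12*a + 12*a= 3*a^2 - 6*a*d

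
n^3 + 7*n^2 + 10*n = n*(n + 2)*(n + 5)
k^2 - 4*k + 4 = (k - 2)^2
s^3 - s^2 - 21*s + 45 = (s - 3)^2*(s + 5)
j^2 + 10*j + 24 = (j + 4)*(j + 6)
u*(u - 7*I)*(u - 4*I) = u^3 - 11*I*u^2 - 28*u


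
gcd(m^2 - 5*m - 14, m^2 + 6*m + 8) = m + 2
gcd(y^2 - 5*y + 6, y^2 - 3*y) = y - 3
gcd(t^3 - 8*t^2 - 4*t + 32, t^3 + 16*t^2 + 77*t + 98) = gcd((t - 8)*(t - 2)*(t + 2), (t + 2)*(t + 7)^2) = t + 2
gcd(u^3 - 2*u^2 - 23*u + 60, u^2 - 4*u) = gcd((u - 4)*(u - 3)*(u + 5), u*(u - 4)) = u - 4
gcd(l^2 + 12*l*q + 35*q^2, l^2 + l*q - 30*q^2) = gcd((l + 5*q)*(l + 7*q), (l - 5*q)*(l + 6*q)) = 1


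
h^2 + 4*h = h*(h + 4)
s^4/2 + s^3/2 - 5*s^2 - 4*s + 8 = (s/2 + 1)*(s - 1)*(s - 2*sqrt(2))*(s + 2*sqrt(2))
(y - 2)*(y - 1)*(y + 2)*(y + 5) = y^4 + 4*y^3 - 9*y^2 - 16*y + 20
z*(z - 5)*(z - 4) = z^3 - 9*z^2 + 20*z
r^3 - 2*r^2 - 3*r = r*(r - 3)*(r + 1)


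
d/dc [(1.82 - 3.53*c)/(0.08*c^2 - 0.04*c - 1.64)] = (0.2824*c^2 - 0.2912*c + 5.862)/(0.0064*c^4 - 0.0064*c^3 - 0.2608*c^2 + 0.1312*c + 2.6896)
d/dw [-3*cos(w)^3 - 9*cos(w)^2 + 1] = 9*(cos(w) + 2)*sin(w)*cos(w)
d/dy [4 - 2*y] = -2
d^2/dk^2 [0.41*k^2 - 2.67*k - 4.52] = 0.820000000000000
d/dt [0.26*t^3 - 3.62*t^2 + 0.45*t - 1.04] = 0.78*t^2 - 7.24*t + 0.45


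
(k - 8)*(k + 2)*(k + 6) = k^3 - 52*k - 96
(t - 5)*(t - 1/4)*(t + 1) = t^3 - 17*t^2/4 - 4*t + 5/4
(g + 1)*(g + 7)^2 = g^3 + 15*g^2 + 63*g + 49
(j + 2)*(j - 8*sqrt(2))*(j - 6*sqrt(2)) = j^3 - 14*sqrt(2)*j^2 + 2*j^2 - 28*sqrt(2)*j + 96*j + 192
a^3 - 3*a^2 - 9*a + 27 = (a - 3)^2*(a + 3)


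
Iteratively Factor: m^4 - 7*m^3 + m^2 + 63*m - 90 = (m - 2)*(m^3 - 5*m^2 - 9*m + 45) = (m - 3)*(m - 2)*(m^2 - 2*m - 15) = (m - 3)*(m - 2)*(m + 3)*(m - 5)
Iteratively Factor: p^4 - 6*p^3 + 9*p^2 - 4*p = (p - 1)*(p^3 - 5*p^2 + 4*p) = p*(p - 1)*(p^2 - 5*p + 4) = p*(p - 1)^2*(p - 4)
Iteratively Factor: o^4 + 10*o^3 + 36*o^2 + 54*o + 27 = (o + 1)*(o^3 + 9*o^2 + 27*o + 27) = (o + 1)*(o + 3)*(o^2 + 6*o + 9) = (o + 1)*(o + 3)^2*(o + 3)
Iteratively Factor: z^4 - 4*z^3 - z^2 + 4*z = (z - 1)*(z^3 - 3*z^2 - 4*z) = (z - 4)*(z - 1)*(z^2 + z) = (z - 4)*(z - 1)*(z + 1)*(z)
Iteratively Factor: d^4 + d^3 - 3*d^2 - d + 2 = (d - 1)*(d^3 + 2*d^2 - d - 2) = (d - 1)^2*(d^2 + 3*d + 2) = (d - 1)^2*(d + 1)*(d + 2)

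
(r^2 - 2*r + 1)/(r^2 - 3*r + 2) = (r - 1)/(r - 2)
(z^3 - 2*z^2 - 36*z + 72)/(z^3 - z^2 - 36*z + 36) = (z - 2)/(z - 1)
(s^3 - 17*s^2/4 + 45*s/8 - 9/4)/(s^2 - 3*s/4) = s - 7/2 + 3/s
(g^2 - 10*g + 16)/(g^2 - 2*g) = (g - 8)/g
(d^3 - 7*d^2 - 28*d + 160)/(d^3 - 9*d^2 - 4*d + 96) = (d + 5)/(d + 3)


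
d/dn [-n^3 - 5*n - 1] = -3*n^2 - 5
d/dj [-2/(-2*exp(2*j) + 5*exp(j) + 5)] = (10 - 8*exp(j))*exp(j)/(-2*exp(2*j) + 5*exp(j) + 5)^2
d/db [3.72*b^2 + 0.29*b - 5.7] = 7.44*b + 0.29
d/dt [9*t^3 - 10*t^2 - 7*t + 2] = 27*t^2 - 20*t - 7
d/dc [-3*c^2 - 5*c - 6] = -6*c - 5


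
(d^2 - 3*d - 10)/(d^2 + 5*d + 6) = (d - 5)/(d + 3)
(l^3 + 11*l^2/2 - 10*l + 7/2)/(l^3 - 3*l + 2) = (l^2 + 13*l/2 - 7/2)/(l^2 + l - 2)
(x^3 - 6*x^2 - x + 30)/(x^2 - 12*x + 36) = (x^3 - 6*x^2 - x + 30)/(x^2 - 12*x + 36)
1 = 1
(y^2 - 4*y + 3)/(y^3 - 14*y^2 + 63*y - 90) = (y - 1)/(y^2 - 11*y + 30)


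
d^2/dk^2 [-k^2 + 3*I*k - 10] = -2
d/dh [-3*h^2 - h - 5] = -6*h - 1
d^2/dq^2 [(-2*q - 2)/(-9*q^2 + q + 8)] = 4*((-27*q - 8)*(-9*q^2 + q + 8) - (q + 1)*(18*q - 1)^2)/(-9*q^2 + q + 8)^3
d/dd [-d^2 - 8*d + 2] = -2*d - 8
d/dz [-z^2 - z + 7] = -2*z - 1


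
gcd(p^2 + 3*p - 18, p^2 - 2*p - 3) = p - 3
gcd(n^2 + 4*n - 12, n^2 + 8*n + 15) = 1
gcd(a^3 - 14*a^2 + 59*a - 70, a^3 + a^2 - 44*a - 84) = a - 7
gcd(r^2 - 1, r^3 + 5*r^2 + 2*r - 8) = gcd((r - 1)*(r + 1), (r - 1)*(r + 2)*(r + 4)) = r - 1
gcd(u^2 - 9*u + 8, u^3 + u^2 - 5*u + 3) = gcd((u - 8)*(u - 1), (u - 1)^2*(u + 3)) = u - 1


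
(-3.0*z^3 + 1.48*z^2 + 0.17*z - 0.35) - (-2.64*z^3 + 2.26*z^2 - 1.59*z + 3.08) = -0.36*z^3 - 0.78*z^2 + 1.76*z - 3.43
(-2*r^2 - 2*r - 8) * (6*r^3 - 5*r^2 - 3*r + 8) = -12*r^5 - 2*r^4 - 32*r^3 + 30*r^2 + 8*r - 64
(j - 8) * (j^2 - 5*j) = j^3 - 13*j^2 + 40*j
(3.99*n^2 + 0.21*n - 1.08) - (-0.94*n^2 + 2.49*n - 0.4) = 4.93*n^2 - 2.28*n - 0.68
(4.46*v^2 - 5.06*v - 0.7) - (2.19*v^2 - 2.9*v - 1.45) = 2.27*v^2 - 2.16*v + 0.75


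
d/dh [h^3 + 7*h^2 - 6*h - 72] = 3*h^2 + 14*h - 6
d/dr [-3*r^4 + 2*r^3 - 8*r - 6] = -12*r^3 + 6*r^2 - 8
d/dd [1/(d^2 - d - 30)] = (1 - 2*d)/(-d^2 + d + 30)^2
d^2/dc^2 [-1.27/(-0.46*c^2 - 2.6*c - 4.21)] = (-0.537464*c^2 - 3.03784*c + 1.27*(0.92*c + 2.6)*(1.84*c + 5.2) - 4.918964)/(0.46*c^2 + 2.6*c + 4.21)^3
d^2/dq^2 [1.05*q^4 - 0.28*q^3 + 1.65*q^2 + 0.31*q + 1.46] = 12.6*q^2 - 1.68*q + 3.3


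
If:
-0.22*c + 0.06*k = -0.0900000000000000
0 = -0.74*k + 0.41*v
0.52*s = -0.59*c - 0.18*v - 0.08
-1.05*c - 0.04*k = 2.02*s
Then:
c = 0.27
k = -0.52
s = -0.13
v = -0.95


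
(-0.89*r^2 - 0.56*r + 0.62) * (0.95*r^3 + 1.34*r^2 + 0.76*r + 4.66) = -0.8455*r^5 - 1.7246*r^4 - 0.8378*r^3 - 3.7422*r^2 - 2.1384*r + 2.8892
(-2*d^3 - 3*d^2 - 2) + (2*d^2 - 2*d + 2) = -2*d^3 - d^2 - 2*d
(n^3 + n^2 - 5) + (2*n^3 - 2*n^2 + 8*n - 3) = 3*n^3 - n^2 + 8*n - 8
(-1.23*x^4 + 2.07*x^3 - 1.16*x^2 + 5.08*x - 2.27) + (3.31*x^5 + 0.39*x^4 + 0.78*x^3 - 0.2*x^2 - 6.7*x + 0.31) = 3.31*x^5 - 0.84*x^4 + 2.85*x^3 - 1.36*x^2 - 1.62*x - 1.96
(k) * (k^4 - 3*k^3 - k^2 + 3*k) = k^5 - 3*k^4 - k^3 + 3*k^2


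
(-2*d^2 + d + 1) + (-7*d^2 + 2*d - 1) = -9*d^2 + 3*d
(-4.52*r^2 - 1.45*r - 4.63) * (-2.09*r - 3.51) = 9.4468*r^3 + 18.8957*r^2 + 14.7662*r + 16.2513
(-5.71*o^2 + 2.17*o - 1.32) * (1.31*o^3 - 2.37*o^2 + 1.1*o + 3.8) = -7.4801*o^5 + 16.3754*o^4 - 13.1531*o^3 - 16.1826*o^2 + 6.794*o - 5.016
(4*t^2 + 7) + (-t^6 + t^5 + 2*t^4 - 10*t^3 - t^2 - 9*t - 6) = -t^6 + t^5 + 2*t^4 - 10*t^3 + 3*t^2 - 9*t + 1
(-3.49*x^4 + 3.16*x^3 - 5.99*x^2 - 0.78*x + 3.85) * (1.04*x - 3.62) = -3.6296*x^5 + 15.9202*x^4 - 17.6688*x^3 + 20.8726*x^2 + 6.8276*x - 13.937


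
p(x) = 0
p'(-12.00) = 0.00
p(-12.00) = 0.00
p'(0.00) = 0.00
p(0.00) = 0.00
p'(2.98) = 0.00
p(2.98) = 0.00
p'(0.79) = 0.00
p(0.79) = 0.00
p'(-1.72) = 0.00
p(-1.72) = 0.00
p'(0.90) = 0.00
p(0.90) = 0.00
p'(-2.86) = 0.00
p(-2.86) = 0.00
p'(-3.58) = 0.00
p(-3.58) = 0.00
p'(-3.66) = 0.00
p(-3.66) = 0.00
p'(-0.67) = 0.00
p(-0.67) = 0.00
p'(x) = 0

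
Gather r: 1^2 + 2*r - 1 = 2*r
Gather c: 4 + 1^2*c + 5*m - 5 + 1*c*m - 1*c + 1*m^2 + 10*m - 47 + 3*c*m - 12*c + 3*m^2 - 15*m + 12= c*(4*m - 12) + 4*m^2 - 36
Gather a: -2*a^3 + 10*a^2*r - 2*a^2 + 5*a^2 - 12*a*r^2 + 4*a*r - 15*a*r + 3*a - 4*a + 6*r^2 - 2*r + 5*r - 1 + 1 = -2*a^3 + a^2*(10*r + 3) + a*(-12*r^2 - 11*r - 1) + 6*r^2 + 3*r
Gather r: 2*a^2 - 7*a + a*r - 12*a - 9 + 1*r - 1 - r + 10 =2*a^2 + a*r - 19*a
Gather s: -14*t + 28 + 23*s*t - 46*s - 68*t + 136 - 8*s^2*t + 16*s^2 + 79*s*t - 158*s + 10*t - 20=s^2*(16 - 8*t) + s*(102*t - 204) - 72*t + 144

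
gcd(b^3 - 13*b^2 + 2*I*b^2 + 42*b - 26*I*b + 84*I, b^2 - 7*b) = b - 7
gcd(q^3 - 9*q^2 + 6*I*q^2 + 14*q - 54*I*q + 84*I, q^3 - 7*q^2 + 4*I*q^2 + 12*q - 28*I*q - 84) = q^2 + q*(-7 + 6*I) - 42*I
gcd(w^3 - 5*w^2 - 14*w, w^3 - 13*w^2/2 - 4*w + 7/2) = w - 7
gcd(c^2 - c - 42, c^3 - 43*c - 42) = c^2 - c - 42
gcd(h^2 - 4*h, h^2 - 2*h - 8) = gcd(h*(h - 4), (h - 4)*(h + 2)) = h - 4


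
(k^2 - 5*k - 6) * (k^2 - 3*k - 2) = k^4 - 8*k^3 + 7*k^2 + 28*k + 12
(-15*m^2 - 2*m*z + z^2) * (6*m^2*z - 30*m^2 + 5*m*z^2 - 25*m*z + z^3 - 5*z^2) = -90*m^4*z + 450*m^4 - 87*m^3*z^2 + 435*m^3*z - 19*m^2*z^3 + 95*m^2*z^2 + 3*m*z^4 - 15*m*z^3 + z^5 - 5*z^4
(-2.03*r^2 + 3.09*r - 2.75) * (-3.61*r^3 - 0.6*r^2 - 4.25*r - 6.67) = 7.3283*r^5 - 9.9369*r^4 + 16.701*r^3 + 2.0576*r^2 - 8.9228*r + 18.3425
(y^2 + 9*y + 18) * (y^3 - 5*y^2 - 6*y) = y^5 + 4*y^4 - 33*y^3 - 144*y^2 - 108*y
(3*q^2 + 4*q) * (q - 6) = 3*q^3 - 14*q^2 - 24*q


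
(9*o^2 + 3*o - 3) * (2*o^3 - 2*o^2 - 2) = 18*o^5 - 12*o^4 - 12*o^3 - 12*o^2 - 6*o + 6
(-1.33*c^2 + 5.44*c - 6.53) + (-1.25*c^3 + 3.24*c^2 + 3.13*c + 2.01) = -1.25*c^3 + 1.91*c^2 + 8.57*c - 4.52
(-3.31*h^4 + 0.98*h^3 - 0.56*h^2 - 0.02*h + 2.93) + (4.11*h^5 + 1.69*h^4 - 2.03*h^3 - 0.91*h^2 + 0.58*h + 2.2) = 4.11*h^5 - 1.62*h^4 - 1.05*h^3 - 1.47*h^2 + 0.56*h + 5.13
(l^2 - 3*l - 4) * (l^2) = l^4 - 3*l^3 - 4*l^2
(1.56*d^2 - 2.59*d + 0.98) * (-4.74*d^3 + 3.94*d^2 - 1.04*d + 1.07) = -7.3944*d^5 + 18.423*d^4 - 16.4722*d^3 + 8.224*d^2 - 3.7905*d + 1.0486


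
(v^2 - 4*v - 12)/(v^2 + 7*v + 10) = (v - 6)/(v + 5)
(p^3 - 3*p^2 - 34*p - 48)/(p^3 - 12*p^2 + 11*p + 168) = (p + 2)/(p - 7)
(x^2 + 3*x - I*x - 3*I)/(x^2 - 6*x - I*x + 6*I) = (x + 3)/(x - 6)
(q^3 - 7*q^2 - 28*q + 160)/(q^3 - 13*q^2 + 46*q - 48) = (q^2 + q - 20)/(q^2 - 5*q + 6)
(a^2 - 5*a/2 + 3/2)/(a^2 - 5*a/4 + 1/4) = 2*(2*a - 3)/(4*a - 1)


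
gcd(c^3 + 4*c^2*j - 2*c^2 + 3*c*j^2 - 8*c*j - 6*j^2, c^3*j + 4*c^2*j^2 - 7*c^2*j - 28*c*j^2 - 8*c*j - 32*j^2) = 1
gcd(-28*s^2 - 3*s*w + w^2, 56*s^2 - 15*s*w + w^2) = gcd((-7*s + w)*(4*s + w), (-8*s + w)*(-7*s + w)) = 7*s - w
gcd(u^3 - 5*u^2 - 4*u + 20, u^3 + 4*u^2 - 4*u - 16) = u^2 - 4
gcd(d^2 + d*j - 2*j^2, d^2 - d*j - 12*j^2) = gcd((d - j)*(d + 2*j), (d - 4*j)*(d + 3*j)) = 1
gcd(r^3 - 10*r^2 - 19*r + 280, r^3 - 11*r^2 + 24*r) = r - 8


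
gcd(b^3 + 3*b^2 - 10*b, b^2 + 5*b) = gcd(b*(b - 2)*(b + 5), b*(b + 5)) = b^2 + 5*b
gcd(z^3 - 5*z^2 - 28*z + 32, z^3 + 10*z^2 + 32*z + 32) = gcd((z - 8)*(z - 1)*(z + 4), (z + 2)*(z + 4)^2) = z + 4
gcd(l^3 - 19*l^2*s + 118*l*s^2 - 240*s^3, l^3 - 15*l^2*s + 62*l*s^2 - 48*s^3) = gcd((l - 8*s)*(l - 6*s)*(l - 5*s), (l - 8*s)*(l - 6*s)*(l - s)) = l^2 - 14*l*s + 48*s^2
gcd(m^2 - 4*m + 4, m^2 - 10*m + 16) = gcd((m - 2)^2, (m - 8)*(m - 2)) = m - 2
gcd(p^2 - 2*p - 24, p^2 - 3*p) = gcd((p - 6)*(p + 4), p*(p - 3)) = 1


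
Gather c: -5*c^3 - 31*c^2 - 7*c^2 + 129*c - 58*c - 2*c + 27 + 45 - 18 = -5*c^3 - 38*c^2 + 69*c + 54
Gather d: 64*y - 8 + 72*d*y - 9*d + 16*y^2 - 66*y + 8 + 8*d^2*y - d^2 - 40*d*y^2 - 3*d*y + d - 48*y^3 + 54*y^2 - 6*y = d^2*(8*y - 1) + d*(-40*y^2 + 69*y - 8) - 48*y^3 + 70*y^2 - 8*y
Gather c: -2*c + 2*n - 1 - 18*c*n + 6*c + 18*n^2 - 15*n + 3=c*(4 - 18*n) + 18*n^2 - 13*n + 2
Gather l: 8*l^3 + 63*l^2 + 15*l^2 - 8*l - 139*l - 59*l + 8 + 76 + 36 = 8*l^3 + 78*l^2 - 206*l + 120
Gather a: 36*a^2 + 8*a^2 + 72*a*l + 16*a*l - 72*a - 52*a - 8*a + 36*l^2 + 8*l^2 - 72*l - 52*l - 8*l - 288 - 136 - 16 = 44*a^2 + a*(88*l - 132) + 44*l^2 - 132*l - 440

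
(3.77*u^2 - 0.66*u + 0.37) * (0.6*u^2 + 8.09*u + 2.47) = 2.262*u^4 + 30.1033*u^3 + 4.1945*u^2 + 1.3631*u + 0.9139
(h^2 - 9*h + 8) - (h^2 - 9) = 17 - 9*h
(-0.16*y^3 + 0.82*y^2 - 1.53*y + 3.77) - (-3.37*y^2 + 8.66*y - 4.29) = -0.16*y^3 + 4.19*y^2 - 10.19*y + 8.06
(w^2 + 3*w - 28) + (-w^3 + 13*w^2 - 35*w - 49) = -w^3 + 14*w^2 - 32*w - 77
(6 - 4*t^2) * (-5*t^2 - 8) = 20*t^4 + 2*t^2 - 48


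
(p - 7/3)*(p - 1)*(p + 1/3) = p^3 - 3*p^2 + 11*p/9 + 7/9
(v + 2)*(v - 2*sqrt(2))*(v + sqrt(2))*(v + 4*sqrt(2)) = v^4 + 2*v^3 + 3*sqrt(2)*v^3 - 12*v^2 + 6*sqrt(2)*v^2 - 24*v - 16*sqrt(2)*v - 32*sqrt(2)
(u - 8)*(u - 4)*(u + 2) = u^3 - 10*u^2 + 8*u + 64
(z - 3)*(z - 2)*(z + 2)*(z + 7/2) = z^4 + z^3/2 - 29*z^2/2 - 2*z + 42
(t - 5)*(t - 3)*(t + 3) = t^3 - 5*t^2 - 9*t + 45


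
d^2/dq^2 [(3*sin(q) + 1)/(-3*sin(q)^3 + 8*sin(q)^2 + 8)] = (-108*sin(q)^7 + 135*sin(q)^6 + 234*sin(q)^5 - 1516*sin(q)^4 + 936*sin(q)^3 + 1504*sin(q)^2 - 1200*sin(q) - 128)/(-3*sin(q)^3 + 8*sin(q)^2 + 8)^3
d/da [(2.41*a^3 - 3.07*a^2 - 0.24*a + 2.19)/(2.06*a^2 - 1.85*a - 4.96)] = (4.9646*a^4 - 8.917*a^3 - 29.6869*a^2 + 21.4316*a + 5.2419)/(4.2436*a^4 - 7.622*a^3 - 17.0127*a^2 + 18.352*a + 24.6016)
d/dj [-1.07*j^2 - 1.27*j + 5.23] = -2.14*j - 1.27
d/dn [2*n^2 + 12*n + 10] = 4*n + 12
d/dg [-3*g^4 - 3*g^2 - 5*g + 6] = -12*g^3 - 6*g - 5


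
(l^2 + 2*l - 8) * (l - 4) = l^3 - 2*l^2 - 16*l + 32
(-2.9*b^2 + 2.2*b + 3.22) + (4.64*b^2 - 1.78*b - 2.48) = 1.74*b^2 + 0.42*b + 0.74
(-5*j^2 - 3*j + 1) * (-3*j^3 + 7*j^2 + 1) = 15*j^5 - 26*j^4 - 24*j^3 + 2*j^2 - 3*j + 1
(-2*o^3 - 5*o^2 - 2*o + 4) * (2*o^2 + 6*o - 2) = -4*o^5 - 22*o^4 - 30*o^3 + 6*o^2 + 28*o - 8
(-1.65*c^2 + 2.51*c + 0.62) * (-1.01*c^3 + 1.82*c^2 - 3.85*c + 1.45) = 1.6665*c^5 - 5.5381*c^4 + 10.2945*c^3 - 10.9276*c^2 + 1.2525*c + 0.899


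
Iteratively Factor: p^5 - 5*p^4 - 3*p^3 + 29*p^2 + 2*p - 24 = (p - 1)*(p^4 - 4*p^3 - 7*p^2 + 22*p + 24) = (p - 3)*(p - 1)*(p^3 - p^2 - 10*p - 8) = (p - 3)*(p - 1)*(p + 1)*(p^2 - 2*p - 8) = (p - 4)*(p - 3)*(p - 1)*(p + 1)*(p + 2)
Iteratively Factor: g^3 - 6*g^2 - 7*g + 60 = (g - 5)*(g^2 - g - 12) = (g - 5)*(g + 3)*(g - 4)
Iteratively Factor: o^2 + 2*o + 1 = (o + 1)*(o + 1)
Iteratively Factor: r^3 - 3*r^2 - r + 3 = (r + 1)*(r^2 - 4*r + 3) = (r - 3)*(r + 1)*(r - 1)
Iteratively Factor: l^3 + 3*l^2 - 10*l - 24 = (l - 3)*(l^2 + 6*l + 8) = (l - 3)*(l + 2)*(l + 4)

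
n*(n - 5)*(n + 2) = n^3 - 3*n^2 - 10*n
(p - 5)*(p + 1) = p^2 - 4*p - 5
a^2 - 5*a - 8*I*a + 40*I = (a - 5)*(a - 8*I)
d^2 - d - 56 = (d - 8)*(d + 7)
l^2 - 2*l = l*(l - 2)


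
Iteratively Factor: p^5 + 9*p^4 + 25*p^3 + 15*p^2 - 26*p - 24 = (p - 1)*(p^4 + 10*p^3 + 35*p^2 + 50*p + 24) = (p - 1)*(p + 2)*(p^3 + 8*p^2 + 19*p + 12) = (p - 1)*(p + 2)*(p + 4)*(p^2 + 4*p + 3) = (p - 1)*(p + 2)*(p + 3)*(p + 4)*(p + 1)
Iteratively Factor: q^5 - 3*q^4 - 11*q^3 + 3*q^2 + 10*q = (q - 1)*(q^4 - 2*q^3 - 13*q^2 - 10*q) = q*(q - 1)*(q^3 - 2*q^2 - 13*q - 10) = q*(q - 5)*(q - 1)*(q^2 + 3*q + 2) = q*(q - 5)*(q - 1)*(q + 2)*(q + 1)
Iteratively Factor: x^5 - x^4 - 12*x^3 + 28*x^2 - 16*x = (x)*(x^4 - x^3 - 12*x^2 + 28*x - 16) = x*(x + 4)*(x^3 - 5*x^2 + 8*x - 4) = x*(x - 2)*(x + 4)*(x^2 - 3*x + 2) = x*(x - 2)*(x - 1)*(x + 4)*(x - 2)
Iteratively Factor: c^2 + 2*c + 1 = (c + 1)*(c + 1)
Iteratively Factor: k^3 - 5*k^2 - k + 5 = (k - 1)*(k^2 - 4*k - 5) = (k - 5)*(k - 1)*(k + 1)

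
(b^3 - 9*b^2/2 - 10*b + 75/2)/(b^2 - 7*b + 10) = (2*b^2 + b - 15)/(2*(b - 2))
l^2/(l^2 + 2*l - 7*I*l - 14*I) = l^2/(l^2 + l*(2 - 7*I) - 14*I)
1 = 1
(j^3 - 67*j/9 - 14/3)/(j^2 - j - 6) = (j^2 + 3*j + 14/9)/(j + 2)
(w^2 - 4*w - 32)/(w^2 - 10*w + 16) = (w + 4)/(w - 2)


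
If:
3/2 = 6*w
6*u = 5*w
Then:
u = 5/24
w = 1/4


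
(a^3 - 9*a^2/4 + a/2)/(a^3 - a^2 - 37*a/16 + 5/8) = 4*a/(4*a + 5)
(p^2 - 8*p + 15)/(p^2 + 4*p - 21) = (p - 5)/(p + 7)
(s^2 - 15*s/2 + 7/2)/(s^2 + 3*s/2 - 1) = (s - 7)/(s + 2)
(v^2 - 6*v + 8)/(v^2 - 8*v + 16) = (v - 2)/(v - 4)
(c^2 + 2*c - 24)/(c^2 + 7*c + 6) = (c - 4)/(c + 1)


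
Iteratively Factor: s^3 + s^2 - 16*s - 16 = (s + 4)*(s^2 - 3*s - 4) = (s - 4)*(s + 4)*(s + 1)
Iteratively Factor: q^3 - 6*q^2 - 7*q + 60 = (q - 5)*(q^2 - q - 12) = (q - 5)*(q + 3)*(q - 4)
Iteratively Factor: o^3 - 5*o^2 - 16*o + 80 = (o - 4)*(o^2 - o - 20) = (o - 4)*(o + 4)*(o - 5)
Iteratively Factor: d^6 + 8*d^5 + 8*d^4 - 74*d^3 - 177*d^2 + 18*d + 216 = (d + 3)*(d^5 + 5*d^4 - 7*d^3 - 53*d^2 - 18*d + 72) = (d - 3)*(d + 3)*(d^4 + 8*d^3 + 17*d^2 - 2*d - 24) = (d - 3)*(d + 3)^2*(d^3 + 5*d^2 + 2*d - 8) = (d - 3)*(d + 2)*(d + 3)^2*(d^2 + 3*d - 4) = (d - 3)*(d + 2)*(d + 3)^2*(d + 4)*(d - 1)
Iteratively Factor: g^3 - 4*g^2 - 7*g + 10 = (g + 2)*(g^2 - 6*g + 5) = (g - 1)*(g + 2)*(g - 5)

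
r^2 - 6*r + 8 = (r - 4)*(r - 2)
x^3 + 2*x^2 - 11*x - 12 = (x - 3)*(x + 1)*(x + 4)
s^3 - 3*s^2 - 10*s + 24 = (s - 4)*(s - 2)*(s + 3)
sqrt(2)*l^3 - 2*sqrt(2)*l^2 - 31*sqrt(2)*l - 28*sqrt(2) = (l - 7)*(l + 4)*(sqrt(2)*l + sqrt(2))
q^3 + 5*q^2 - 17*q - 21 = (q - 3)*(q + 1)*(q + 7)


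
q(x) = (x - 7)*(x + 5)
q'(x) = 2*x - 2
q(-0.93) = -32.28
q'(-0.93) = -3.86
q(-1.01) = -31.96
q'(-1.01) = -4.02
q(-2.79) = -21.64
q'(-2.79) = -7.58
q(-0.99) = -32.04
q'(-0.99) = -3.98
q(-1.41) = -30.19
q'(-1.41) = -4.82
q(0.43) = -35.68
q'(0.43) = -1.14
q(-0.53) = -33.66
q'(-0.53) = -3.06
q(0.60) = -35.84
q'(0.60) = -0.80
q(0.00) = -35.00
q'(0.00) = -2.00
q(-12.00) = 133.00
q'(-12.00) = -26.00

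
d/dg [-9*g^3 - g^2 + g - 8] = -27*g^2 - 2*g + 1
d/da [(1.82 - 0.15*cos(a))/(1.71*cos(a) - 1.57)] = 2.8767*sin(a)/(1.71*cos(a) - 1.57)^2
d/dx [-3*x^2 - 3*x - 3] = -6*x - 3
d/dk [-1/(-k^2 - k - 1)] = (-2*k - 1)/(k^2 + k + 1)^2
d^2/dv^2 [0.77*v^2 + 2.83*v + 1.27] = 1.54000000000000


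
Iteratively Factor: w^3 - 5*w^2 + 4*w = (w)*(w^2 - 5*w + 4) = w*(w - 1)*(w - 4)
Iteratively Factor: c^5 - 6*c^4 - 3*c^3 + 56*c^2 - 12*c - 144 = (c + 2)*(c^4 - 8*c^3 + 13*c^2 + 30*c - 72) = (c + 2)^2*(c^3 - 10*c^2 + 33*c - 36) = (c - 3)*(c + 2)^2*(c^2 - 7*c + 12) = (c - 3)^2*(c + 2)^2*(c - 4)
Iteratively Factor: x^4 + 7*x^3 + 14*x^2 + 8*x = (x + 1)*(x^3 + 6*x^2 + 8*x) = x*(x + 1)*(x^2 + 6*x + 8) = x*(x + 1)*(x + 2)*(x + 4)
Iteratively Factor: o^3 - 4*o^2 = (o)*(o^2 - 4*o) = o*(o - 4)*(o)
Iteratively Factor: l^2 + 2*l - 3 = (l - 1)*(l + 3)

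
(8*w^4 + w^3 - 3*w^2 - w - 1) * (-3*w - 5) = -24*w^5 - 43*w^4 + 4*w^3 + 18*w^2 + 8*w + 5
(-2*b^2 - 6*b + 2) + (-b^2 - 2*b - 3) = -3*b^2 - 8*b - 1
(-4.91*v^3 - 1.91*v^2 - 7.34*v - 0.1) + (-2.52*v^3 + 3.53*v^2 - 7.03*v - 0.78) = -7.43*v^3 + 1.62*v^2 - 14.37*v - 0.88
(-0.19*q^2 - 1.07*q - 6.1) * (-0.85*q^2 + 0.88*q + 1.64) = 0.1615*q^4 + 0.7423*q^3 + 3.9318*q^2 - 7.1228*q - 10.004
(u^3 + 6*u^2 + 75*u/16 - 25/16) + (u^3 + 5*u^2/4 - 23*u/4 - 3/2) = 2*u^3 + 29*u^2/4 - 17*u/16 - 49/16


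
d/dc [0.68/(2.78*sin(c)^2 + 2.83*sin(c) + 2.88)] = -(3.7808*sin(c) + 1.9244)*cos(c)/(2.78*sin(c)^2 + 2.83*sin(c) + 2.88)^2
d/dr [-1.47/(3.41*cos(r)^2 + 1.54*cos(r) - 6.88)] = -(10.0254*cos(r) + 2.2638)*sin(r)/(3.41*cos(r)^2 + 1.54*cos(r) - 6.88)^2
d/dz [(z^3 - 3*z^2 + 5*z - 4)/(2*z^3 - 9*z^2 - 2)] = (-3*z^4 - 20*z^3 + 63*z^2 - 60*z - 10)/(4*z^6 - 36*z^5 + 81*z^4 - 8*z^3 + 36*z^2 + 4)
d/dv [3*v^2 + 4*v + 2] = 6*v + 4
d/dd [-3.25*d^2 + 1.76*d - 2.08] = 1.76 - 6.5*d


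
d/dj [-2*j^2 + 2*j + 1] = 2 - 4*j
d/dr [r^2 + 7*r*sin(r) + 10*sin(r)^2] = 7*r*cos(r) + 2*r + 7*sin(r) + 10*sin(2*r)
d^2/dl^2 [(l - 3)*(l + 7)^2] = 6*l + 22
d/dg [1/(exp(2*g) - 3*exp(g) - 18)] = (3 - 2*exp(g))*exp(g)/(-exp(2*g) + 3*exp(g) + 18)^2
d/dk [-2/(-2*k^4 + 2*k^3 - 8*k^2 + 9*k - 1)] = 2*(-8*k^3 + 6*k^2 - 16*k + 9)/(2*k^4 - 2*k^3 + 8*k^2 - 9*k + 1)^2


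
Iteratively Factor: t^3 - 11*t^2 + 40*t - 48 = (t - 4)*(t^2 - 7*t + 12) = (t - 4)^2*(t - 3)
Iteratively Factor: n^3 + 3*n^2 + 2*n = (n)*(n^2 + 3*n + 2) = n*(n + 2)*(n + 1)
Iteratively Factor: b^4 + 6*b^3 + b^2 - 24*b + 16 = (b - 1)*(b^3 + 7*b^2 + 8*b - 16) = (b - 1)*(b + 4)*(b^2 + 3*b - 4) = (b - 1)^2*(b + 4)*(b + 4)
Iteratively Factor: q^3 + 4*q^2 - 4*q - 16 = (q - 2)*(q^2 + 6*q + 8) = (q - 2)*(q + 2)*(q + 4)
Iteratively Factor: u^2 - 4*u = (u)*(u - 4)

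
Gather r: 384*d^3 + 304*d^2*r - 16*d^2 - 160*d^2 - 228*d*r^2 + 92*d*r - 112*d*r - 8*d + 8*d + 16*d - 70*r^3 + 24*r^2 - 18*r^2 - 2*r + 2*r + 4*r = 384*d^3 - 176*d^2 + 16*d - 70*r^3 + r^2*(6 - 228*d) + r*(304*d^2 - 20*d + 4)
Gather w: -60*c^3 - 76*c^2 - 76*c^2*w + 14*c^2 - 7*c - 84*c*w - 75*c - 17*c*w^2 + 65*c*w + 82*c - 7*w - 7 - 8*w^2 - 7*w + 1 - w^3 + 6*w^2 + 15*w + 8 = -60*c^3 - 62*c^2 - w^3 + w^2*(-17*c - 2) + w*(-76*c^2 - 19*c + 1) + 2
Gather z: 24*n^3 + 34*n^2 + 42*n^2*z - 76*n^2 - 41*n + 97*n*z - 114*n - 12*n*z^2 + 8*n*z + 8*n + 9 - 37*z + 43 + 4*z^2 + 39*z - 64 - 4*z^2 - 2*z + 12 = 24*n^3 - 42*n^2 - 12*n*z^2 - 147*n + z*(42*n^2 + 105*n)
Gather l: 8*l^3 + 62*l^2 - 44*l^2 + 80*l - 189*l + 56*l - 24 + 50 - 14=8*l^3 + 18*l^2 - 53*l + 12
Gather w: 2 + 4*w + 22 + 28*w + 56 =32*w + 80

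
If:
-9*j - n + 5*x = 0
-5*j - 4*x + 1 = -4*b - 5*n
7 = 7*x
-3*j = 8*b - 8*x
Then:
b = 167/206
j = 52/103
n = 47/103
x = 1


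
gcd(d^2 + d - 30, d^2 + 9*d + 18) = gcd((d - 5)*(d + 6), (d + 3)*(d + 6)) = d + 6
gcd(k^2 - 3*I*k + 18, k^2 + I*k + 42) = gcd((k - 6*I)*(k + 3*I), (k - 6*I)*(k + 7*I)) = k - 6*I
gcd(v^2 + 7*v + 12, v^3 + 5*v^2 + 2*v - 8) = v + 4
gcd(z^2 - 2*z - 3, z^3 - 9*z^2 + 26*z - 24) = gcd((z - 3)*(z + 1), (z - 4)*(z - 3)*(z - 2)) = z - 3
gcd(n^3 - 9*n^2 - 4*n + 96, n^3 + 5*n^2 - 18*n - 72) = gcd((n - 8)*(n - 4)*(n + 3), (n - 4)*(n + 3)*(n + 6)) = n^2 - n - 12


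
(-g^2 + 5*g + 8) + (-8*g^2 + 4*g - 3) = -9*g^2 + 9*g + 5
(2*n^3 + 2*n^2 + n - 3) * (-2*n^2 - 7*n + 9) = -4*n^5 - 18*n^4 + 2*n^3 + 17*n^2 + 30*n - 27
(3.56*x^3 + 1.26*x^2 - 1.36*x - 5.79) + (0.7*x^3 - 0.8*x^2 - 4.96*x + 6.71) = 4.26*x^3 + 0.46*x^2 - 6.32*x + 0.92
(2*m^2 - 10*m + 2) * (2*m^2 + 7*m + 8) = 4*m^4 - 6*m^3 - 50*m^2 - 66*m + 16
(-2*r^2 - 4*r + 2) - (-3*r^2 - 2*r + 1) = r^2 - 2*r + 1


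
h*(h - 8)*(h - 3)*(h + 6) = h^4 - 5*h^3 - 42*h^2 + 144*h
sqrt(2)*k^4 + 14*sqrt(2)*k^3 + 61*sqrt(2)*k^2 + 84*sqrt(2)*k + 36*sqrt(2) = (k + 1)*(k + 6)^2*(sqrt(2)*k + sqrt(2))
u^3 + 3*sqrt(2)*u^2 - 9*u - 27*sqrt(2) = (u - 3)*(u + 3)*(u + 3*sqrt(2))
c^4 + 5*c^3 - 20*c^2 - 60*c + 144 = (c - 3)*(c - 2)*(c + 4)*(c + 6)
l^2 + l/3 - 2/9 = (l - 1/3)*(l + 2/3)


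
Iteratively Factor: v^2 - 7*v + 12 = (v - 4)*(v - 3)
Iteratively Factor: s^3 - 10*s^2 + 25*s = (s - 5)*(s^2 - 5*s) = (s - 5)^2*(s)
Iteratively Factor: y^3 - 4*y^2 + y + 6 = (y - 3)*(y^2 - y - 2) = (y - 3)*(y + 1)*(y - 2)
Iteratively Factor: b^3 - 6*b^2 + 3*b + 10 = (b - 5)*(b^2 - b - 2) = (b - 5)*(b - 2)*(b + 1)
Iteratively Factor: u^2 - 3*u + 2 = (u - 1)*(u - 2)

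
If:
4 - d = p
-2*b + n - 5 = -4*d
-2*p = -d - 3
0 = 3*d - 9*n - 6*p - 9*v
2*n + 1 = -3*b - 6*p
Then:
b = -5/3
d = 5/3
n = -5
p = 7/3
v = 4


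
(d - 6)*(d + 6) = d^2 - 36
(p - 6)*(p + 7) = p^2 + p - 42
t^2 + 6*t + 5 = (t + 1)*(t + 5)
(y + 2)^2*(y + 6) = y^3 + 10*y^2 + 28*y + 24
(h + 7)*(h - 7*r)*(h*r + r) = h^3*r - 7*h^2*r^2 + 8*h^2*r - 56*h*r^2 + 7*h*r - 49*r^2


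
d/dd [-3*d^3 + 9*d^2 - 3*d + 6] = -9*d^2 + 18*d - 3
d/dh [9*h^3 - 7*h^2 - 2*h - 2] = 27*h^2 - 14*h - 2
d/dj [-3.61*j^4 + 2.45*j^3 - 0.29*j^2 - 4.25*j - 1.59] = -14.44*j^3 + 7.35*j^2 - 0.58*j - 4.25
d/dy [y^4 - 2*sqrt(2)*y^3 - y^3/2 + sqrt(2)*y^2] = y*(8*y^2 - 12*sqrt(2)*y - 3*y + 4*sqrt(2))/2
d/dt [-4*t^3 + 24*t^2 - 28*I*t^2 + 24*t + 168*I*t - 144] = -12*t^2 + t*(48 - 56*I) + 24 + 168*I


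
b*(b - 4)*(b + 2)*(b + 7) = b^4 + 5*b^3 - 22*b^2 - 56*b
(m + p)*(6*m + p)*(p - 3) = 6*m^2*p - 18*m^2 + 7*m*p^2 - 21*m*p + p^3 - 3*p^2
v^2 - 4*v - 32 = (v - 8)*(v + 4)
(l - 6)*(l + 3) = l^2 - 3*l - 18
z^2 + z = z*(z + 1)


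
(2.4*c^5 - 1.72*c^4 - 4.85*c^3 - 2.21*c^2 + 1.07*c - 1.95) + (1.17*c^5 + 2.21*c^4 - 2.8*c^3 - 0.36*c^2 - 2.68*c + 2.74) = 3.57*c^5 + 0.49*c^4 - 7.65*c^3 - 2.57*c^2 - 1.61*c + 0.79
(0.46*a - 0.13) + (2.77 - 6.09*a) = 2.64 - 5.63*a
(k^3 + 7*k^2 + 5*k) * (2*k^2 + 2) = 2*k^5 + 14*k^4 + 12*k^3 + 14*k^2 + 10*k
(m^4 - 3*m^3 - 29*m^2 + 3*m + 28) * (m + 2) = m^5 - m^4 - 35*m^3 - 55*m^2 + 34*m + 56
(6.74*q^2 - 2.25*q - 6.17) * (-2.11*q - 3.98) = -14.2214*q^3 - 22.0777*q^2 + 21.9737*q + 24.5566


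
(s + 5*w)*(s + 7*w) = s^2 + 12*s*w + 35*w^2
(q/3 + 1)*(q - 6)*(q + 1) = q^3/3 - 2*q^2/3 - 7*q - 6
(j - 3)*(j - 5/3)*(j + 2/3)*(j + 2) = j^4 - 2*j^3 - 55*j^2/9 + 64*j/9 + 20/3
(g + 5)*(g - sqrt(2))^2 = g^3 - 2*sqrt(2)*g^2 + 5*g^2 - 10*sqrt(2)*g + 2*g + 10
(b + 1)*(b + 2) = b^2 + 3*b + 2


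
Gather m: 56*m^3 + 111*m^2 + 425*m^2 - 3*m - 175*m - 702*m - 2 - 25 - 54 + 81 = 56*m^3 + 536*m^2 - 880*m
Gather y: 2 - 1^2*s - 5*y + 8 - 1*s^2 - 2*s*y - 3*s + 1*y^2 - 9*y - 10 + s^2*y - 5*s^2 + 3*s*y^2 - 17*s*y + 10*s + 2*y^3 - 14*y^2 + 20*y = -6*s^2 + 6*s + 2*y^3 + y^2*(3*s - 13) + y*(s^2 - 19*s + 6)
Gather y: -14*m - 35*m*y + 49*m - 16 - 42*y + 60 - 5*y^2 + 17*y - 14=35*m - 5*y^2 + y*(-35*m - 25) + 30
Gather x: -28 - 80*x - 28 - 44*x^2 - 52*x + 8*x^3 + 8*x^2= 8*x^3 - 36*x^2 - 132*x - 56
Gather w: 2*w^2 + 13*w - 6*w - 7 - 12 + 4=2*w^2 + 7*w - 15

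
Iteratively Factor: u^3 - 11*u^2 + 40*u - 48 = (u - 4)*(u^2 - 7*u + 12) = (u - 4)^2*(u - 3)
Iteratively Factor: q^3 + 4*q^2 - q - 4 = (q + 4)*(q^2 - 1) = (q + 1)*(q + 4)*(q - 1)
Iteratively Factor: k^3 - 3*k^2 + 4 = (k - 2)*(k^2 - k - 2) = (k - 2)*(k + 1)*(k - 2)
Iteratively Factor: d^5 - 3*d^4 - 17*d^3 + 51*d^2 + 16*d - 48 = (d - 3)*(d^4 - 17*d^2 + 16) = (d - 4)*(d - 3)*(d^3 + 4*d^2 - d - 4) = (d - 4)*(d - 3)*(d + 1)*(d^2 + 3*d - 4) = (d - 4)*(d - 3)*(d - 1)*(d + 1)*(d + 4)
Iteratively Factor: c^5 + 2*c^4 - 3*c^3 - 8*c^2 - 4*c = (c)*(c^4 + 2*c^3 - 3*c^2 - 8*c - 4) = c*(c + 1)*(c^3 + c^2 - 4*c - 4) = c*(c + 1)*(c + 2)*(c^2 - c - 2) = c*(c - 2)*(c + 1)*(c + 2)*(c + 1)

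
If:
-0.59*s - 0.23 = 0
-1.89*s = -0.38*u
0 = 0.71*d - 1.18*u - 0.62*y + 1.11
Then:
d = 0.873239436619718*y - 4.78576723498888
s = -0.39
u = -1.94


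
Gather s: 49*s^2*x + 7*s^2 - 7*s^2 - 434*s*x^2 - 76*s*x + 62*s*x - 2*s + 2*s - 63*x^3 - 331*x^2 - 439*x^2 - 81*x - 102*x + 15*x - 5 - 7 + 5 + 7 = 49*s^2*x + s*(-434*x^2 - 14*x) - 63*x^3 - 770*x^2 - 168*x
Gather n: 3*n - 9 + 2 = 3*n - 7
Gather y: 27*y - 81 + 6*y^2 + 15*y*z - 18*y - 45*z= 6*y^2 + y*(15*z + 9) - 45*z - 81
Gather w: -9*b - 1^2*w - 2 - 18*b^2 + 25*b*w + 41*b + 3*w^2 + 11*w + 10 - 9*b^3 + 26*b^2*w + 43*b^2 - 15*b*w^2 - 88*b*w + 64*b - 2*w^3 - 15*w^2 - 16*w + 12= -9*b^3 + 25*b^2 + 96*b - 2*w^3 + w^2*(-15*b - 12) + w*(26*b^2 - 63*b - 6) + 20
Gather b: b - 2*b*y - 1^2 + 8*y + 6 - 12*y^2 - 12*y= b*(1 - 2*y) - 12*y^2 - 4*y + 5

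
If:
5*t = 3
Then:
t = 3/5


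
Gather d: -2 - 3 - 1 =-6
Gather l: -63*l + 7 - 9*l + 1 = 8 - 72*l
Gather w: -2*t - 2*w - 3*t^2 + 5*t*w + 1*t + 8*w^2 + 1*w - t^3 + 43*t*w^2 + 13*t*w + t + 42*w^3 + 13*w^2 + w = -t^3 - 3*t^2 + 18*t*w + 42*w^3 + w^2*(43*t + 21)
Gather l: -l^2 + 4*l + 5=-l^2 + 4*l + 5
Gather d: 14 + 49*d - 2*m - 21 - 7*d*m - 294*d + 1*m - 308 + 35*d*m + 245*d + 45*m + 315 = 28*d*m + 44*m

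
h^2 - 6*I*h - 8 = (h - 4*I)*(h - 2*I)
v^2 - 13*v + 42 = (v - 7)*(v - 6)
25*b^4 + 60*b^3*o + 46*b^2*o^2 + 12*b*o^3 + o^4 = (b + o)^2*(5*b + o)^2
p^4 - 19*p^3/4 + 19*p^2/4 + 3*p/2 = p*(p - 3)*(p - 2)*(p + 1/4)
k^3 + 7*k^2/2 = k^2*(k + 7/2)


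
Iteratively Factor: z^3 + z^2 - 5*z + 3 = (z - 1)*(z^2 + 2*z - 3) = (z - 1)^2*(z + 3)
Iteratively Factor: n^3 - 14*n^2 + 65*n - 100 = (n - 5)*(n^2 - 9*n + 20) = (n - 5)^2*(n - 4)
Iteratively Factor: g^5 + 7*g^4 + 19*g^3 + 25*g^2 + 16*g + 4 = (g + 1)*(g^4 + 6*g^3 + 13*g^2 + 12*g + 4) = (g + 1)*(g + 2)*(g^3 + 4*g^2 + 5*g + 2) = (g + 1)^2*(g + 2)*(g^2 + 3*g + 2) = (g + 1)^3*(g + 2)*(g + 2)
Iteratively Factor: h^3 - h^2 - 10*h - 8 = (h - 4)*(h^2 + 3*h + 2) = (h - 4)*(h + 1)*(h + 2)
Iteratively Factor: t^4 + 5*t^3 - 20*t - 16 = (t - 2)*(t^3 + 7*t^2 + 14*t + 8) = (t - 2)*(t + 1)*(t^2 + 6*t + 8) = (t - 2)*(t + 1)*(t + 2)*(t + 4)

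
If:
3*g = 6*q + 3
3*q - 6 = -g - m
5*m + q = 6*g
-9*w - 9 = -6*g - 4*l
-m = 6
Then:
No Solution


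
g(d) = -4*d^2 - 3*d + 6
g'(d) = -8*d - 3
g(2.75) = -32.50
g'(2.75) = -25.00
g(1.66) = -10.00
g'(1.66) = -16.28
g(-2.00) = -4.00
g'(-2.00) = 13.00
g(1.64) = -9.68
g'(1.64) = -16.12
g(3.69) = -59.53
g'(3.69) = -32.52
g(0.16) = 5.42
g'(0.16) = -4.28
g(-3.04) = -21.85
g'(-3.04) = 21.32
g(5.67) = -139.61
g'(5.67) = -48.36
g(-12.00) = -534.00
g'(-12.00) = 93.00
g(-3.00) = -21.00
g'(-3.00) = 21.00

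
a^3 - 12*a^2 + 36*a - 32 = (a - 8)*(a - 2)^2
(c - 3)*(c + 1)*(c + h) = c^3 + c^2*h - 2*c^2 - 2*c*h - 3*c - 3*h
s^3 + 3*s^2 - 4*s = s*(s - 1)*(s + 4)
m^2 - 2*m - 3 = (m - 3)*(m + 1)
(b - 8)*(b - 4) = b^2 - 12*b + 32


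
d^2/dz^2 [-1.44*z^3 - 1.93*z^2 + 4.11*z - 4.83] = -8.64*z - 3.86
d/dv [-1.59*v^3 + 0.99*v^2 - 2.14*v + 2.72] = -4.77*v^2 + 1.98*v - 2.14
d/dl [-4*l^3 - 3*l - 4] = -12*l^2 - 3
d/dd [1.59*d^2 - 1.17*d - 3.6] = 3.18*d - 1.17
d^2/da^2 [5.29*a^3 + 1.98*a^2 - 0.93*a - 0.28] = 31.74*a + 3.96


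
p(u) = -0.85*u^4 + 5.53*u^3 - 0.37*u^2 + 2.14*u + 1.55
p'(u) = -3.4*u^3 + 16.59*u^2 - 0.74*u + 2.14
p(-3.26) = -296.95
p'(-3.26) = 298.66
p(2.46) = 55.77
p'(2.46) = 50.10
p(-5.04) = -1275.06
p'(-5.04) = 862.56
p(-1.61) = -31.64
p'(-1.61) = 60.52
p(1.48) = 17.76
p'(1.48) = 26.36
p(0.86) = 6.17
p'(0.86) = 11.61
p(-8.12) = -6696.16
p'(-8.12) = 2922.32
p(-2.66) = -153.40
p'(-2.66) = 185.48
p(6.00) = 93.95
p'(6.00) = -139.46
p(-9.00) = -9655.90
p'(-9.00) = 3831.19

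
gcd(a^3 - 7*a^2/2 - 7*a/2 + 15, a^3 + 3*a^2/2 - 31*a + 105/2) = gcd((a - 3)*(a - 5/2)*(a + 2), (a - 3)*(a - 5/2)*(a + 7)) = a^2 - 11*a/2 + 15/2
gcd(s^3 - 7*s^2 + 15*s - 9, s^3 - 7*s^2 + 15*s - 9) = s^3 - 7*s^2 + 15*s - 9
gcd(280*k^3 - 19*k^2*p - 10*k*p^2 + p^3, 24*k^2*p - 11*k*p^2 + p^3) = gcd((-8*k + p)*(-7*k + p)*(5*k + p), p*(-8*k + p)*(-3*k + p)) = -8*k + p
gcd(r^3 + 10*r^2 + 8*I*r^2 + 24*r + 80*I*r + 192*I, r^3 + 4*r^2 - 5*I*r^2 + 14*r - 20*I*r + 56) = r + 4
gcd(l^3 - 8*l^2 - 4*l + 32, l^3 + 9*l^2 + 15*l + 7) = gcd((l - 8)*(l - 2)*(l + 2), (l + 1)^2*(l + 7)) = 1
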